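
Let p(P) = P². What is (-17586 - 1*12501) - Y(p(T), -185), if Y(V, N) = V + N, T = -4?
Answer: -29918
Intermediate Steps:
Y(V, N) = N + V
(-17586 - 1*12501) - Y(p(T), -185) = (-17586 - 1*12501) - (-185 + (-4)²) = (-17586 - 12501) - (-185 + 16) = -30087 - 1*(-169) = -30087 + 169 = -29918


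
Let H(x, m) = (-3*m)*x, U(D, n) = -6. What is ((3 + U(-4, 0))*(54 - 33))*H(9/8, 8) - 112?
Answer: 1589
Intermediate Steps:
H(x, m) = -3*m*x
((3 + U(-4, 0))*(54 - 33))*H(9/8, 8) - 112 = ((3 - 6)*(54 - 33))*(-3*8*9/8) - 112 = (-3*21)*(-3*8*9*(⅛)) - 112 = -(-189)*8*9/8 - 112 = -63*(-27) - 112 = 1701 - 112 = 1589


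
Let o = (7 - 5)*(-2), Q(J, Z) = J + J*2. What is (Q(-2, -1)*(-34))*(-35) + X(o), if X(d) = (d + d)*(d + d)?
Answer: -7076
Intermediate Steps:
Q(J, Z) = 3*J (Q(J, Z) = J + 2*J = 3*J)
o = -4 (o = 2*(-2) = -4)
X(d) = 4*d**2 (X(d) = (2*d)*(2*d) = 4*d**2)
(Q(-2, -1)*(-34))*(-35) + X(o) = ((3*(-2))*(-34))*(-35) + 4*(-4)**2 = -6*(-34)*(-35) + 4*16 = 204*(-35) + 64 = -7140 + 64 = -7076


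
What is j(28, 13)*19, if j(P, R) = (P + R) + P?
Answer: 1311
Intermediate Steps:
j(P, R) = R + 2*P
j(28, 13)*19 = (13 + 2*28)*19 = (13 + 56)*19 = 69*19 = 1311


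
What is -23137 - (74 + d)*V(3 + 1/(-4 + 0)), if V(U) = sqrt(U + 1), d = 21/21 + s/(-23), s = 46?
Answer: -23137 - 73*sqrt(15)/2 ≈ -23278.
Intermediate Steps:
d = -1 (d = 21/21 + 46/(-23) = 21*(1/21) + 46*(-1/23) = 1 - 2 = -1)
V(U) = sqrt(1 + U)
-23137 - (74 + d)*V(3 + 1/(-4 + 0)) = -23137 - (74 - 1)*sqrt(1 + (3 + 1/(-4 + 0))) = -23137 - 73*sqrt(1 + (3 + 1/(-4))) = -23137 - 73*sqrt(1 + (3 - 1/4)) = -23137 - 73*sqrt(1 + 11/4) = -23137 - 73*sqrt(15/4) = -23137 - 73*sqrt(15)/2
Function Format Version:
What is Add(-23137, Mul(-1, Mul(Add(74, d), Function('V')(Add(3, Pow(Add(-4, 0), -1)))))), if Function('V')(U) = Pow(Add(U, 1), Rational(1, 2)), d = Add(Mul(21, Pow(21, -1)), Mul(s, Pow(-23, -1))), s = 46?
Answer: Add(-23137, Mul(Rational(-73, 2), Pow(15, Rational(1, 2)))) ≈ -23278.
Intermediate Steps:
d = -1 (d = Add(Mul(21, Pow(21, -1)), Mul(46, Pow(-23, -1))) = Add(Mul(21, Rational(1, 21)), Mul(46, Rational(-1, 23))) = Add(1, -2) = -1)
Function('V')(U) = Pow(Add(1, U), Rational(1, 2))
Add(-23137, Mul(-1, Mul(Add(74, d), Function('V')(Add(3, Pow(Add(-4, 0), -1)))))) = Add(-23137, Mul(-1, Mul(Add(74, -1), Pow(Add(1, Add(3, Pow(Add(-4, 0), -1))), Rational(1, 2))))) = Add(-23137, Mul(-1, Mul(73, Pow(Add(1, Add(3, Pow(-4, -1))), Rational(1, 2))))) = Add(-23137, Mul(-1, Mul(73, Pow(Add(1, Add(3, Rational(-1, 4))), Rational(1, 2))))) = Add(-23137, Mul(-1, Mul(73, Pow(Add(1, Rational(11, 4)), Rational(1, 2))))) = Add(-23137, Mul(-1, Mul(73, Pow(Rational(15, 4), Rational(1, 2))))) = Add(-23137, Mul(-1, Mul(73, Mul(Rational(1, 2), Pow(15, Rational(1, 2)))))) = Add(-23137, Mul(-1, Mul(Rational(73, 2), Pow(15, Rational(1, 2))))) = Add(-23137, Mul(Rational(-73, 2), Pow(15, Rational(1, 2))))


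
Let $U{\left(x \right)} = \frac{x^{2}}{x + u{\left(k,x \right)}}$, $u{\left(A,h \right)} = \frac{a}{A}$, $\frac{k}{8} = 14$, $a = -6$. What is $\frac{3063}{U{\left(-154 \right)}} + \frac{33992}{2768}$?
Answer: $- \frac{1749898721}{229760608} \approx -7.6162$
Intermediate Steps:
$k = 112$ ($k = 8 \cdot 14 = 112$)
$u{\left(A,h \right)} = - \frac{6}{A}$
$U{\left(x \right)} = \frac{x^{2}}{- \frac{3}{56} + x}$ ($U{\left(x \right)} = \frac{x^{2}}{x - \frac{6}{112}} = \frac{x^{2}}{x - \frac{3}{56}} = \frac{x^{2}}{- \frac{3}{56} + x}$)
$\frac{3063}{U{\left(-154 \right)}} + \frac{33992}{2768} = \frac{3063}{56 \left(-154\right)^{2} \frac{1}{-3 + 56 \left(-154\right)}} + \frac{33992}{2768} = \frac{3063}{56 \cdot 23716 \frac{1}{-3 - 8624}} + 33992 \cdot \frac{1}{2768} = \frac{3063}{56 \cdot 23716 \frac{1}{-8627}} + \frac{4249}{346} = \frac{3063}{56 \cdot 23716 \left(- \frac{1}{8627}\right)} + \frac{4249}{346} = \frac{3063}{- \frac{1328096}{8627}} + \frac{4249}{346} = 3063 \left(- \frac{8627}{1328096}\right) + \frac{4249}{346} = - \frac{26424501}{1328096} + \frac{4249}{346} = - \frac{1749898721}{229760608}$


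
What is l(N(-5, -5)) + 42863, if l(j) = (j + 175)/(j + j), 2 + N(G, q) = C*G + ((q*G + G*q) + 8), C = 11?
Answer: 42951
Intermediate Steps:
N(G, q) = 6 + 11*G + 2*G*q (N(G, q) = -2 + (11*G + ((q*G + G*q) + 8)) = -2 + (11*G + ((G*q + G*q) + 8)) = -2 + (11*G + (2*G*q + 8)) = -2 + (11*G + (8 + 2*G*q)) = -2 + (8 + 11*G + 2*G*q) = 6 + 11*G + 2*G*q)
l(j) = (175 + j)/(2*j) (l(j) = (175 + j)/((2*j)) = (175 + j)*(1/(2*j)) = (175 + j)/(2*j))
l(N(-5, -5)) + 42863 = (175 + (6 + 11*(-5) + 2*(-5)*(-5)))/(2*(6 + 11*(-5) + 2*(-5)*(-5))) + 42863 = (175 + (6 - 55 + 50))/(2*(6 - 55 + 50)) + 42863 = (½)*(175 + 1)/1 + 42863 = (½)*1*176 + 42863 = 88 + 42863 = 42951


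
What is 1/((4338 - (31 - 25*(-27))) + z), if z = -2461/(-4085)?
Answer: 4085/14839181 ≈ 0.00027528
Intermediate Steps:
z = 2461/4085 (z = -2461*(-1/4085) = 2461/4085 ≈ 0.60245)
1/((4338 - (31 - 25*(-27))) + z) = 1/((4338 - (31 - 25*(-27))) + 2461/4085) = 1/((4338 - (31 + 675)) + 2461/4085) = 1/((4338 - 1*706) + 2461/4085) = 1/((4338 - 706) + 2461/4085) = 1/(3632 + 2461/4085) = 1/(14839181/4085) = 4085/14839181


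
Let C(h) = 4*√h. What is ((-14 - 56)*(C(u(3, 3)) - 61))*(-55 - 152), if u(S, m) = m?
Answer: -883890 + 57960*√3 ≈ -7.8350e+5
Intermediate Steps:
((-14 - 56)*(C(u(3, 3)) - 61))*(-55 - 152) = ((-14 - 56)*(4*√3 - 61))*(-55 - 152) = -70*(-61 + 4*√3)*(-207) = (4270 - 280*√3)*(-207) = -883890 + 57960*√3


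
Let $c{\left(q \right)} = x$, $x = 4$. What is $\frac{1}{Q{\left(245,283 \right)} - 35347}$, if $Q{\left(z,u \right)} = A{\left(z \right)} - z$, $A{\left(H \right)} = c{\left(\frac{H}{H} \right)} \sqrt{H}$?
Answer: $- \frac{4449}{158348318} - \frac{7 \sqrt{5}}{316696636} \approx -2.8146 \cdot 10^{-5}$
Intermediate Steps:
$c{\left(q \right)} = 4$
$A{\left(H \right)} = 4 \sqrt{H}$
$Q{\left(z,u \right)} = - z + 4 \sqrt{z}$ ($Q{\left(z,u \right)} = 4 \sqrt{z} - z = - z + 4 \sqrt{z}$)
$\frac{1}{Q{\left(245,283 \right)} - 35347} = \frac{1}{\left(\left(-1\right) 245 + 4 \sqrt{245}\right) - 35347} = \frac{1}{\left(-245 + 4 \cdot 7 \sqrt{5}\right) - 35347} = \frac{1}{\left(-245 + 28 \sqrt{5}\right) - 35347} = \frac{1}{-35592 + 28 \sqrt{5}}$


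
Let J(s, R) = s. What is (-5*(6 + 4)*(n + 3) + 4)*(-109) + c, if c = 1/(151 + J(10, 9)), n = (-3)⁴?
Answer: 73635605/161 ≈ 4.5736e+5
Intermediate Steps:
n = 81
c = 1/161 (c = 1/(151 + 10) = 1/161 ≈ 0.0062112)
(-5*(6 + 4)*(n + 3) + 4)*(-109) + c = (-5*(6 + 4)*(81 + 3) + 4)*(-109) + 1/161 = (-50*84 + 4)*(-109) + 1/161 = (-5*840 + 4)*(-109) + 1/161 = (-4200 + 4)*(-109) + 1/161 = -4196*(-109) + 1/161 = 457364 + 1/161 = 73635605/161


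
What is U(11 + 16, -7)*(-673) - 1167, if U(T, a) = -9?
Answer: 4890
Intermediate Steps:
U(11 + 16, -7)*(-673) - 1167 = -9*(-673) - 1167 = 6057 - 1167 = 4890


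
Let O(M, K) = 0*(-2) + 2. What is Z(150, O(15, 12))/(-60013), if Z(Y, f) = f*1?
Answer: -2/60013 ≈ -3.3326e-5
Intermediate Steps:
O(M, K) = 2 (O(M, K) = 0 + 2 = 2)
Z(Y, f) = f
Z(150, O(15, 12))/(-60013) = 2/(-60013) = 2*(-1/60013) = -2/60013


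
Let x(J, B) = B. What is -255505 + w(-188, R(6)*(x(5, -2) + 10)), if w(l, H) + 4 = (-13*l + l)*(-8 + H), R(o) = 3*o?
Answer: 51307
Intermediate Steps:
w(l, H) = -4 - 12*l*(-8 + H) (w(l, H) = -4 + (-13*l + l)*(-8 + H) = -4 + (-12*l)*(-8 + H) = -4 - 12*l*(-8 + H))
-255505 + w(-188, R(6)*(x(5, -2) + 10)) = -255505 + (-4 + 96*(-188) - 12*(3*6)*(-2 + 10)*(-188)) = -255505 + (-4 - 18048 - 12*18*8*(-188)) = -255505 + (-4 - 18048 - 12*144*(-188)) = -255505 + (-4 - 18048 + 324864) = -255505 + 306812 = 51307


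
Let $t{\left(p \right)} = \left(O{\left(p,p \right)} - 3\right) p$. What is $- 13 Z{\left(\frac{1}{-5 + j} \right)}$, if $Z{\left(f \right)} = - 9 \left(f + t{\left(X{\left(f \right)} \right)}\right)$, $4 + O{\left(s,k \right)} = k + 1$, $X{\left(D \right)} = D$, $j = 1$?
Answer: $\frac{2457}{16} \approx 153.56$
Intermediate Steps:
$O{\left(s,k \right)} = -3 + k$ ($O{\left(s,k \right)} = -4 + \left(k + 1\right) = -4 + \left(1 + k\right) = -3 + k$)
$t{\left(p \right)} = p \left(-6 + p\right)$ ($t{\left(p \right)} = \left(\left(-3 + p\right) - 3\right) p = \left(-6 + p\right) p = p \left(-6 + p\right)$)
$Z{\left(f \right)} = - 9 f - 9 f \left(-6 + f\right)$ ($Z{\left(f \right)} = - 9 \left(f + f \left(-6 + f\right)\right) = - 9 f - 9 f \left(-6 + f\right)$)
$- 13 Z{\left(\frac{1}{-5 + j} \right)} = - 13 \frac{9 \left(5 - \frac{1}{-5 + 1}\right)}{-5 + 1} = - 13 \frac{9 \left(5 - \frac{1}{-4}\right)}{-4} = - 13 \cdot 9 \left(- \frac{1}{4}\right) \left(5 - - \frac{1}{4}\right) = - 13 \cdot 9 \left(- \frac{1}{4}\right) \left(5 + \frac{1}{4}\right) = - 13 \cdot 9 \left(- \frac{1}{4}\right) \frac{21}{4} = \left(-13\right) \left(- \frac{189}{16}\right) = \frac{2457}{16}$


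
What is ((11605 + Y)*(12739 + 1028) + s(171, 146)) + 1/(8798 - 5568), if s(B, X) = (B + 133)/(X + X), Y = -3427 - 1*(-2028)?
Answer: 33129910457133/235790 ≈ 1.4051e+8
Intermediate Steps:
Y = -1399 (Y = -3427 + 2028 = -1399)
s(B, X) = (133 + B)/(2*X) (s(B, X) = (133 + B)/((2*X)) = (133 + B)*(1/(2*X)) = (133 + B)/(2*X))
((11605 + Y)*(12739 + 1028) + s(171, 146)) + 1/(8798 - 5568) = ((11605 - 1399)*(12739 + 1028) + (½)*(133 + 171)/146) + 1/(8798 - 5568) = (10206*13767 + (½)*(1/146)*304) + 1/3230 = (140506002 + 76/73) + 1/3230 = 10256938222/73 + 1/3230 = 33129910457133/235790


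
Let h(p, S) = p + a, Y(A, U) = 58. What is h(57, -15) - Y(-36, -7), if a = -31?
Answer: -32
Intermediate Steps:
h(p, S) = -31 + p (h(p, S) = p - 31 = -31 + p)
h(57, -15) - Y(-36, -7) = (-31 + 57) - 1*58 = 26 - 58 = -32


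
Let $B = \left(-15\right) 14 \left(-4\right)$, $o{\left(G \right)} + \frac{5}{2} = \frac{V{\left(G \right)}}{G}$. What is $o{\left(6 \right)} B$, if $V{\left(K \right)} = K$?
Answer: $-1260$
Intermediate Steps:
$o{\left(G \right)} = - \frac{3}{2}$ ($o{\left(G \right)} = - \frac{5}{2} + \frac{G}{G} = - \frac{5}{2} + 1 = - \frac{3}{2}$)
$B = 840$ ($B = \left(-210\right) \left(-4\right) = 840$)
$o{\left(6 \right)} B = \left(- \frac{3}{2}\right) 840 = -1260$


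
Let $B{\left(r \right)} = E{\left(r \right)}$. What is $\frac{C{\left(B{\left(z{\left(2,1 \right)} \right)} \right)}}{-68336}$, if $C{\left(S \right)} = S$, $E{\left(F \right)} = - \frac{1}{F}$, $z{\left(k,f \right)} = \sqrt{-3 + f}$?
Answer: $- \frac{i \sqrt{2}}{136672} \approx - 1.0348 \cdot 10^{-5} i$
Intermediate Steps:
$B{\left(r \right)} = - \frac{1}{r}$
$\frac{C{\left(B{\left(z{\left(2,1 \right)} \right)} \right)}}{-68336} = \frac{\left(-1\right) \frac{1}{\sqrt{-3 + 1}}}{-68336} = - \frac{1}{\sqrt{-2}} \left(- \frac{1}{68336}\right) = - \frac{1}{i \sqrt{2}} \left(- \frac{1}{68336}\right) = - \frac{\left(-1\right) i \sqrt{2}}{2} \left(- \frac{1}{68336}\right) = \frac{i \sqrt{2}}{2} \left(- \frac{1}{68336}\right) = - \frac{i \sqrt{2}}{136672}$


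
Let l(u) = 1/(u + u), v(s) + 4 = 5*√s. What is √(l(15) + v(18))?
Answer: √(-3570 + 13500*√2)/30 ≈ 4.1529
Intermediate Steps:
v(s) = -4 + 5*√s
l(u) = 1/(2*u)
√(l(15) + v(18)) = √((½)/15 + (-4 + 5*√18)) = √((½)*(1/15) + (-4 + 5*(3*√2))) = √(1/30 + (-4 + 15*√2)) = √(-119/30 + 15*√2)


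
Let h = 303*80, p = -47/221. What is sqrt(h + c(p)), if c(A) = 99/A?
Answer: 59*sqrt(15087)/47 ≈ 154.19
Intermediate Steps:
p = -47/221 (p = -47*1/221 = -47/221 ≈ -0.21267)
h = 24240
sqrt(h + c(p)) = sqrt(24240 + 99/(-47/221)) = sqrt(24240 + 99*(-221/47)) = sqrt(24240 - 21879/47) = sqrt(1117401/47) = 59*sqrt(15087)/47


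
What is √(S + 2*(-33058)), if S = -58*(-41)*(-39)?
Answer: 7*I*√3242 ≈ 398.57*I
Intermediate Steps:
S = -92742 (S = 2378*(-39) = -92742)
√(S + 2*(-33058)) = √(-92742 + 2*(-33058)) = √(-92742 - 66116) = √(-158858) = 7*I*√3242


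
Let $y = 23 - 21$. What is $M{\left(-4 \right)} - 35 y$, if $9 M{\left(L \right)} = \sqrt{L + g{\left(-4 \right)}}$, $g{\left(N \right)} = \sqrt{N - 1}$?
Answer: $-70 + \frac{\sqrt{-4 + i \sqrt{5}}}{9} \approx -69.94 + 0.23017 i$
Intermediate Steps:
$g{\left(N \right)} = \sqrt{-1 + N}$
$y = 2$ ($y = 23 - 21 = 2$)
$M{\left(L \right)} = \frac{\sqrt{L + i \sqrt{5}}}{9}$ ($M{\left(L \right)} = \frac{\sqrt{L + \sqrt{-1 - 4}}}{9} = \frac{\sqrt{L + \sqrt{-5}}}{9} = \frac{\sqrt{L + i \sqrt{5}}}{9}$)
$M{\left(-4 \right)} - 35 y = \frac{\sqrt{-4 + i \sqrt{5}}}{9} - 70 = -70 + \frac{\sqrt{-4 + i \sqrt{5}}}{9}$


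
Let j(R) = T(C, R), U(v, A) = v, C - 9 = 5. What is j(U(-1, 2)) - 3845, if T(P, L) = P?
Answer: -3831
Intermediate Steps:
C = 14 (C = 9 + 5 = 14)
j(R) = 14
j(U(-1, 2)) - 3845 = 14 - 3845 = -3831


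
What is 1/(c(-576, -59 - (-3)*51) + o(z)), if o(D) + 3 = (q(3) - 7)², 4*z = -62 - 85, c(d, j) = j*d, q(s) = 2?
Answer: -1/54122 ≈ -1.8477e-5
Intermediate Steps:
c(d, j) = d*j
z = -147/4 (z = (-62 - 85)/4 = (¼)*(-147) = -147/4 ≈ -36.750)
o(D) = 22 (o(D) = -3 + (2 - 7)² = -3 + (-5)² = -3 + 25 = 22)
1/(c(-576, -59 - (-3)*51) + o(z)) = 1/(-576*(-59 - (-3)*51) + 22) = 1/(-576*(-59 - 1*(-153)) + 22) = 1/(-576*(-59 + 153) + 22) = 1/(-576*94 + 22) = 1/(-54144 + 22) = 1/(-54122) = -1/54122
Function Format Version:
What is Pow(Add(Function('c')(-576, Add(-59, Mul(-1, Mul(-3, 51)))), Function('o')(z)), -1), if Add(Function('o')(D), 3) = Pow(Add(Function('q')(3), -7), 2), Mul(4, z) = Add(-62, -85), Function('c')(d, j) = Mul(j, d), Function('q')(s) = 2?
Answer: Rational(-1, 54122) ≈ -1.8477e-5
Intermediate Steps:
Function('c')(d, j) = Mul(d, j)
z = Rational(-147, 4) (z = Mul(Rational(1, 4), Add(-62, -85)) = Mul(Rational(1, 4), -147) = Rational(-147, 4) ≈ -36.750)
Function('o')(D) = 22 (Function('o')(D) = Add(-3, Pow(Add(2, -7), 2)) = Add(-3, Pow(-5, 2)) = Add(-3, 25) = 22)
Pow(Add(Function('c')(-576, Add(-59, Mul(-1, Mul(-3, 51)))), Function('o')(z)), -1) = Pow(Add(Mul(-576, Add(-59, Mul(-1, Mul(-3, 51)))), 22), -1) = Pow(Add(Mul(-576, Add(-59, Mul(-1, -153))), 22), -1) = Pow(Add(Mul(-576, Add(-59, 153)), 22), -1) = Pow(Add(Mul(-576, 94), 22), -1) = Pow(Add(-54144, 22), -1) = Pow(-54122, -1) = Rational(-1, 54122)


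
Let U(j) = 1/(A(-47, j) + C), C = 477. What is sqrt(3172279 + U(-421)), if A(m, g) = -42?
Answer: sqrt(600274494210)/435 ≈ 1781.1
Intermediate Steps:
U(j) = 1/435 (U(j) = 1/(-42 + 477) = 1/435)
sqrt(3172279 + U(-421)) = sqrt(3172279 + 1/435) = sqrt(1379941366/435) = sqrt(600274494210)/435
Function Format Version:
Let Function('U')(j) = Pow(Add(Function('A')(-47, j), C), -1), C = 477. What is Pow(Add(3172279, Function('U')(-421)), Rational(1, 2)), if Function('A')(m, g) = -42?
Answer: Mul(Rational(1, 435), Pow(600274494210, Rational(1, 2))) ≈ 1781.1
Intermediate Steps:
Function('U')(j) = Rational(1, 435) (Function('U')(j) = Pow(Add(-42, 477), -1) = Pow(435, -1) = Rational(1, 435))
Pow(Add(3172279, Function('U')(-421)), Rational(1, 2)) = Pow(Add(3172279, Rational(1, 435)), Rational(1, 2)) = Pow(Rational(1379941366, 435), Rational(1, 2)) = Mul(Rational(1, 435), Pow(600274494210, Rational(1, 2)))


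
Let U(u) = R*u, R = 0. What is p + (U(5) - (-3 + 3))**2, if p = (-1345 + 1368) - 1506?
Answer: -1483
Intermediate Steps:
U(u) = 0 (U(u) = 0*u = 0)
p = -1483 (p = 23 - 1506 = -1483)
p + (U(5) - (-3 + 3))**2 = -1483 + (0 - (-3 + 3))**2 = -1483 + (0 - 1*0)**2 = -1483 + (0 + 0)**2 = -1483 + 0**2 = -1483 + 0 = -1483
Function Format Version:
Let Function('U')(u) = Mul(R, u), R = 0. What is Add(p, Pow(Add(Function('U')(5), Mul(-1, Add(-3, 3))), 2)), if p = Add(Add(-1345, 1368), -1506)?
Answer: -1483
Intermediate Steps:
Function('U')(u) = 0 (Function('U')(u) = Mul(0, u) = 0)
p = -1483 (p = Add(23, -1506) = -1483)
Add(p, Pow(Add(Function('U')(5), Mul(-1, Add(-3, 3))), 2)) = Add(-1483, Pow(Add(0, Mul(-1, Add(-3, 3))), 2)) = Add(-1483, Pow(Add(0, Mul(-1, 0)), 2)) = Add(-1483, Pow(Add(0, 0), 2)) = Add(-1483, Pow(0, 2)) = Add(-1483, 0) = -1483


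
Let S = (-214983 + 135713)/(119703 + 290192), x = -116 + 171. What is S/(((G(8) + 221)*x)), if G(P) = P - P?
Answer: -15854/996454745 ≈ -1.5910e-5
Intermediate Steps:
G(P) = 0
x = 55
S = -15854/81979 (S = -79270/409895 = -79270*1/409895 = -15854/81979 ≈ -0.19339)
S/(((G(8) + 221)*x)) = -15854*1/(55*(0 + 221))/81979 = -15854/(81979*(221*55)) = -15854/81979/12155 = -15854/81979*1/12155 = -15854/996454745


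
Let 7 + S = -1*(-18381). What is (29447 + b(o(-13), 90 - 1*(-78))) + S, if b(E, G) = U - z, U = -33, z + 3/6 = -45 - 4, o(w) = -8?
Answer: 95675/2 ≈ 47838.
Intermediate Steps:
S = 18374 (S = -7 - 1*(-18381) = -7 + 18381 = 18374)
z = -99/2 (z = -½ + (-45 - 4) = -½ - 49 = -99/2 ≈ -49.500)
b(E, G) = 33/2 (b(E, G) = -33 - 1*(-99/2) = -33 + 99/2 = 33/2)
(29447 + b(o(-13), 90 - 1*(-78))) + S = (29447 + 33/2) + 18374 = 58927/2 + 18374 = 95675/2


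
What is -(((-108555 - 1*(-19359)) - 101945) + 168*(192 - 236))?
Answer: 198533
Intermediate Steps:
-(((-108555 - 1*(-19359)) - 101945) + 168*(192 - 236)) = -(((-108555 + 19359) - 101945) + 168*(-44)) = -((-89196 - 101945) - 7392) = -(-191141 - 7392) = -1*(-198533) = 198533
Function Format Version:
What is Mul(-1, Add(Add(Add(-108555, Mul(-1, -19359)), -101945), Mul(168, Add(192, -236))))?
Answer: 198533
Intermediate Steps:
Mul(-1, Add(Add(Add(-108555, Mul(-1, -19359)), -101945), Mul(168, Add(192, -236)))) = Mul(-1, Add(Add(Add(-108555, 19359), -101945), Mul(168, -44))) = Mul(-1, Add(Add(-89196, -101945), -7392)) = Mul(-1, Add(-191141, -7392)) = Mul(-1, -198533) = 198533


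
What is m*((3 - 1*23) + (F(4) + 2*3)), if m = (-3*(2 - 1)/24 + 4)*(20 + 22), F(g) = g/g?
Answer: -8463/4 ≈ -2115.8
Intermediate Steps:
F(g) = 1
m = 651/4 (m = (-3*1*(1/24) + 4)*42 = (-3*1/24 + 4)*42 = (-⅛ + 4)*42 = (31/8)*42 = 651/4 ≈ 162.75)
m*((3 - 1*23) + (F(4) + 2*3)) = 651*((3 - 1*23) + (1 + 2*3))/4 = 651*((3 - 23) + (1 + 6))/4 = 651*(-20 + 7)/4 = (651/4)*(-13) = -8463/4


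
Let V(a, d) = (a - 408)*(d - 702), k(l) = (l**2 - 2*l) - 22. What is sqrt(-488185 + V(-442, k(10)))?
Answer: sqrt(59215) ≈ 243.34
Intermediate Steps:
k(l) = -22 + l**2 - 2*l
V(a, d) = (-702 + d)*(-408 + a) (V(a, d) = (-408 + a)*(-702 + d) = (-702 + d)*(-408 + a))
sqrt(-488185 + V(-442, k(10))) = sqrt(-488185 + (286416 - 702*(-442) - 408*(-22 + 10**2 - 2*10) - 442*(-22 + 10**2 - 2*10))) = sqrt(-488185 + (286416 + 310284 - 408*(-22 + 100 - 20) - 442*(-22 + 100 - 20))) = sqrt(-488185 + (286416 + 310284 - 408*58 - 442*58)) = sqrt(-488185 + (286416 + 310284 - 23664 - 25636)) = sqrt(-488185 + 547400) = sqrt(59215)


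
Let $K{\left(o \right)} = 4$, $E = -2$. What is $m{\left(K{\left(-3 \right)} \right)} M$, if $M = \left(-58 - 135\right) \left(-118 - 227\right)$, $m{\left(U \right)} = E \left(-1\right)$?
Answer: $133170$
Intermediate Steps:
$m{\left(U \right)} = 2$ ($m{\left(U \right)} = \left(-2\right) \left(-1\right) = 2$)
$M = 66585$ ($M = \left(-193\right) \left(-345\right) = 66585$)
$m{\left(K{\left(-3 \right)} \right)} M = 2 \cdot 66585 = 133170$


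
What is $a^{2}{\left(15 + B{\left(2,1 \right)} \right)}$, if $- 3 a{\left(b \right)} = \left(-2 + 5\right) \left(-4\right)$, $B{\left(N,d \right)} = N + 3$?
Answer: $16$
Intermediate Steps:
$B{\left(N,d \right)} = 3 + N$
$a{\left(b \right)} = 4$ ($a{\left(b \right)} = - \frac{\left(-2 + 5\right) \left(-4\right)}{3} = - \frac{3 \left(-4\right)}{3} = \left(- \frac{1}{3}\right) \left(-12\right) = 4$)
$a^{2}{\left(15 + B{\left(2,1 \right)} \right)} = 4^{2} = 16$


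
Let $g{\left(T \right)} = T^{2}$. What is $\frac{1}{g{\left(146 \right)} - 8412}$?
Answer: $\frac{1}{12904} \approx 7.7495 \cdot 10^{-5}$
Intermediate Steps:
$\frac{1}{g{\left(146 \right)} - 8412} = \frac{1}{146^{2} - 8412} = \frac{1}{21316 - 8412} = \frac{1}{12904}$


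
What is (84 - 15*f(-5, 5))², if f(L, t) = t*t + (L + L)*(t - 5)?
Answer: 84681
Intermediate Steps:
f(L, t) = t² + 2*L*(-5 + t) (f(L, t) = t² + (2*L)*(-5 + t) = t² + 2*L*(-5 + t))
(84 - 15*f(-5, 5))² = (84 - 15*(5² - 10*(-5) + 2*(-5)*5))² = (84 - 15*(25 + 50 - 50))² = (84 - 15*25)² = (84 - 375)² = (-291)² = 84681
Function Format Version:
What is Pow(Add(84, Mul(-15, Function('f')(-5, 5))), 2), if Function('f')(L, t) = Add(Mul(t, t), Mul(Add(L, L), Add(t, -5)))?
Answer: 84681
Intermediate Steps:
Function('f')(L, t) = Add(Pow(t, 2), Mul(2, L, Add(-5, t))) (Function('f')(L, t) = Add(Pow(t, 2), Mul(Mul(2, L), Add(-5, t))) = Add(Pow(t, 2), Mul(2, L, Add(-5, t))))
Pow(Add(84, Mul(-15, Function('f')(-5, 5))), 2) = Pow(Add(84, Mul(-15, Add(Pow(5, 2), Mul(-10, -5), Mul(2, -5, 5)))), 2) = Pow(Add(84, Mul(-15, Add(25, 50, -50))), 2) = Pow(Add(84, Mul(-15, 25)), 2) = Pow(Add(84, -375), 2) = Pow(-291, 2) = 84681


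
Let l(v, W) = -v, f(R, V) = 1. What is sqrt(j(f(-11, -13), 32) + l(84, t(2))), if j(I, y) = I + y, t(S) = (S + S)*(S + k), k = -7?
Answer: I*sqrt(51) ≈ 7.1414*I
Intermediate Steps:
t(S) = 2*S*(-7 + S) (t(S) = (S + S)*(S - 7) = (2*S)*(-7 + S) = 2*S*(-7 + S))
sqrt(j(f(-11, -13), 32) + l(84, t(2))) = sqrt((1 + 32) - 1*84) = sqrt(33 - 84) = sqrt(-51) = I*sqrt(51)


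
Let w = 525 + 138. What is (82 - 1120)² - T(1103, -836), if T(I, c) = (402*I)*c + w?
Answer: 371764197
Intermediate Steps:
w = 663
T(I, c) = 663 + 402*I*c (T(I, c) = (402*I)*c + 663 = 402*I*c + 663 = 663 + 402*I*c)
(82 - 1120)² - T(1103, -836) = (82 - 1120)² - (663 + 402*1103*(-836)) = (-1038)² - (663 - 370687416) = 1077444 - 1*(-370686753) = 1077444 + 370686753 = 371764197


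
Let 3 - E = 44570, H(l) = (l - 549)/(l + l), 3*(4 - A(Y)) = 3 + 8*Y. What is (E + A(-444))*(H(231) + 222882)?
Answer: -744481530180/77 ≈ -9.6686e+9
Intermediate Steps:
A(Y) = 3 - 8*Y/3 (A(Y) = 4 - (3 + 8*Y)/3 = 4 + (-1 - 8*Y/3) = 3 - 8*Y/3)
H(l) = (-549 + l)/(2*l) (H(l) = (-549 + l)/((2*l)) = (-549 + l)*(1/(2*l)) = (-549 + l)/(2*l))
E = -44567 (E = 3 - 1*44570 = 3 - 44570 = -44567)
(E + A(-444))*(H(231) + 222882) = (-44567 + (3 - 8/3*(-444)))*((½)*(-549 + 231)/231 + 222882) = (-44567 + (3 + 1184))*((½)*(1/231)*(-318) + 222882) = (-44567 + 1187)*(-53/77 + 222882) = -43380*17161861/77 = -744481530180/77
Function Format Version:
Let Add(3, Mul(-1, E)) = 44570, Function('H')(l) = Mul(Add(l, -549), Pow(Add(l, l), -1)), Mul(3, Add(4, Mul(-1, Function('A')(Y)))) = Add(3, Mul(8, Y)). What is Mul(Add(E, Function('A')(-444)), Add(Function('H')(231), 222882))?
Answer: Rational(-744481530180, 77) ≈ -9.6686e+9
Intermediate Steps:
Function('A')(Y) = Add(3, Mul(Rational(-8, 3), Y)) (Function('A')(Y) = Add(4, Mul(Rational(-1, 3), Add(3, Mul(8, Y)))) = Add(4, Add(-1, Mul(Rational(-8, 3), Y))) = Add(3, Mul(Rational(-8, 3), Y)))
Function('H')(l) = Mul(Rational(1, 2), Pow(l, -1), Add(-549, l)) (Function('H')(l) = Mul(Add(-549, l), Pow(Mul(2, l), -1)) = Mul(Add(-549, l), Mul(Rational(1, 2), Pow(l, -1))) = Mul(Rational(1, 2), Pow(l, -1), Add(-549, l)))
E = -44567 (E = Add(3, Mul(-1, 44570)) = Add(3, -44570) = -44567)
Mul(Add(E, Function('A')(-444)), Add(Function('H')(231), 222882)) = Mul(Add(-44567, Add(3, Mul(Rational(-8, 3), -444))), Add(Mul(Rational(1, 2), Pow(231, -1), Add(-549, 231)), 222882)) = Mul(Add(-44567, Add(3, 1184)), Add(Mul(Rational(1, 2), Rational(1, 231), -318), 222882)) = Mul(Add(-44567, 1187), Add(Rational(-53, 77), 222882)) = Mul(-43380, Rational(17161861, 77)) = Rational(-744481530180, 77)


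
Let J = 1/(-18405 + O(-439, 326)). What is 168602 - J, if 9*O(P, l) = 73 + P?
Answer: 9329928877/55337 ≈ 1.6860e+5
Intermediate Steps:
O(P, l) = 73/9 + P/9 (O(P, l) = (73 + P)/9 = 73/9 + P/9)
J = -3/55337 (J = 1/(-18405 + (73/9 + (⅑)*(-439))) = 1/(-18405 + (73/9 - 439/9)) = 1/(-18405 - 122/3) = 1/(-55337/3) = -3/55337 ≈ -5.4213e-5)
168602 - J = 168602 - 1*(-3/55337) = 168602 + 3/55337 = 9329928877/55337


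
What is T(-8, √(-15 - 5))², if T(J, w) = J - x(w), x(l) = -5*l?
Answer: -436 - 160*I*√5 ≈ -436.0 - 357.77*I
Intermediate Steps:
T(J, w) = J + 5*w (T(J, w) = J - (-5)*w = J + 5*w)
T(-8, √(-15 - 5))² = (-8 + 5*√(-15 - 5))² = (-8 + 5*√(-20))² = (-8 + 5*(2*I*√5))² = (-8 + 10*I*√5)²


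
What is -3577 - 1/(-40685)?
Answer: -145530244/40685 ≈ -3577.0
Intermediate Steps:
-3577 - 1/(-40685) = -3577 - 1*(-1/40685) = -3577 + 1/40685 = -145530244/40685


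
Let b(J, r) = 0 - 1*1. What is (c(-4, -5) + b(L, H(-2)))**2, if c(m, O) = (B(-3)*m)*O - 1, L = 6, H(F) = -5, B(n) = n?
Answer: 3844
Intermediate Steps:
b(J, r) = -1 (b(J, r) = 0 - 1 = -1)
c(m, O) = -1 - 3*O*m (c(m, O) = (-3*m)*O - 1 = -3*O*m - 1 = -1 - 3*O*m)
(c(-4, -5) + b(L, H(-2)))**2 = ((-1 - 3*(-5)*(-4)) - 1)**2 = ((-1 - 60) - 1)**2 = (-61 - 1)**2 = (-62)**2 = 3844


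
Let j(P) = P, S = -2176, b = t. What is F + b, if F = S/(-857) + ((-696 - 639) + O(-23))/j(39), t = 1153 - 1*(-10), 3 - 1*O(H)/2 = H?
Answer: 37856282/33423 ≈ 1132.6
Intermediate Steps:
O(H) = 6 - 2*H
t = 1163 (t = 1153 + 10 = 1163)
b = 1163
F = -1014667/33423 (F = -2176/(-857) + ((-696 - 639) + (6 - 2*(-23)))/39 = -2176*(-1/857) + (-1335 + (6 + 46))*(1/39) = 2176/857 + (-1335 + 52)*(1/39) = 2176/857 - 1283*1/39 = 2176/857 - 1283/39 = -1014667/33423 ≈ -30.358)
F + b = -1014667/33423 + 1163 = 37856282/33423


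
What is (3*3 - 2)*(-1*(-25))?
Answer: 175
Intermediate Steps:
(3*3 - 2)*(-1*(-25)) = (9 - 2)*25 = 7*25 = 175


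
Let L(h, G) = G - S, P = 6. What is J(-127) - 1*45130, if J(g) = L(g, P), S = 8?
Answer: -45132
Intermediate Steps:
L(h, G) = -8 + G (L(h, G) = G - 1*8 = G - 8 = -8 + G)
J(g) = -2 (J(g) = -8 + 6 = -2)
J(-127) - 1*45130 = -2 - 1*45130 = -2 - 45130 = -45132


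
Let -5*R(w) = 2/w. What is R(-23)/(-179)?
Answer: -2/20585 ≈ -9.7158e-5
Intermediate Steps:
R(w) = -2/(5*w)
R(-23)/(-179) = -⅖/(-23)/(-179) = -⅖*(-1/23)*(-1/179) = (2/115)*(-1/179) = -2/20585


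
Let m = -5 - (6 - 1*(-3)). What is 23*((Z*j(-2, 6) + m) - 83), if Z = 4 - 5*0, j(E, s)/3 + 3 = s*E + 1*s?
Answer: -4715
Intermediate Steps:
j(E, s) = -9 + 3*s + 3*E*s (j(E, s) = -9 + 3*(s*E + 1*s) = -9 + 3*(E*s + s) = -9 + 3*(s + E*s) = -9 + (3*s + 3*E*s) = -9 + 3*s + 3*E*s)
m = -14 (m = -5 - (6 + 3) = -5 - 1*9 = -5 - 9 = -14)
Z = 4 (Z = 4 + 0 = 4)
23*((Z*j(-2, 6) + m) - 83) = 23*((4*(-9 + 3*6 + 3*(-2)*6) - 14) - 83) = 23*((4*(-9 + 18 - 36) - 14) - 83) = 23*((4*(-27) - 14) - 83) = 23*((-108 - 14) - 83) = 23*(-122 - 83) = 23*(-205) = -4715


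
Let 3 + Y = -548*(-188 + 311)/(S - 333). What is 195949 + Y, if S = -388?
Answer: 141344470/721 ≈ 1.9604e+5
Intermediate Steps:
Y = 65241/721 (Y = -3 - 548*(-188 + 311)/(-388 - 333) = -3 - 67404/(-721) = -3 - 67404*(-1)/721 = -3 - 548*(-123/721) = -3 + 67404/721 = 65241/721 ≈ 90.487)
195949 + Y = 195949 + 65241/721 = 141344470/721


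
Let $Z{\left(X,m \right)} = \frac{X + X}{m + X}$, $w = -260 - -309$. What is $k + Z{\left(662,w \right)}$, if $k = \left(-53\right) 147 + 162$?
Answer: $- \frac{5422895}{711} \approx -7627.1$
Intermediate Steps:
$k = -7629$ ($k = -7791 + 162 = -7629$)
$w = 49$ ($w = -260 + 309 = 49$)
$Z{\left(X,m \right)} = \frac{2 X}{X + m}$
$k + Z{\left(662,w \right)} = -7629 + 2 \cdot 662 \frac{1}{662 + 49} = -7629 + 2 \cdot 662 \cdot \frac{1}{711} = -7629 + \frac{1324}{711} = - \frac{5422895}{711}$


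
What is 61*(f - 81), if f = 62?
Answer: -1159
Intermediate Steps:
61*(f - 81) = 61*(62 - 81) = 61*(-19) = -1159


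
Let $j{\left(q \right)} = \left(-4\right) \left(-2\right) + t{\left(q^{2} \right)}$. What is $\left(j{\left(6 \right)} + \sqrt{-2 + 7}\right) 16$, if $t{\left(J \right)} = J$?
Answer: $704 + 16 \sqrt{5} \approx 739.78$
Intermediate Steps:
$j{\left(q \right)} = 8 + q^{2}$ ($j{\left(q \right)} = \left(-4\right) \left(-2\right) + q^{2} = 8 + q^{2}$)
$\left(j{\left(6 \right)} + \sqrt{-2 + 7}\right) 16 = \left(\left(8 + 6^{2}\right) + \sqrt{-2 + 7}\right) 16 = \left(\left(8 + 36\right) + \sqrt{5}\right) 16 = \left(44 + \sqrt{5}\right) 16 = 704 + 16 \sqrt{5}$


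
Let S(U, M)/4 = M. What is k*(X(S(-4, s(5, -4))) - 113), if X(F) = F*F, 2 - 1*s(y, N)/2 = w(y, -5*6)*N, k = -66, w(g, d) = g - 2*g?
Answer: -1361118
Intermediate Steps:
w(g, d) = -g
s(y, N) = 4 + 2*N*y (s(y, N) = 4 - 2*(-y)*N = 4 - (-2)*N*y = 4 + 2*N*y)
S(U, M) = 4*M
X(F) = F²
k*(X(S(-4, s(5, -4))) - 113) = -66*((4*(4 + 2*(-4)*5))² - 113) = -66*((4*(4 - 40))² - 113) = -66*((4*(-36))² - 113) = -66*((-144)² - 113) = -66*(20736 - 113) = -66*20623 = -1361118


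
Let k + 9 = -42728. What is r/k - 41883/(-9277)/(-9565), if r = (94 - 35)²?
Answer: -310674765676/3792246540185 ≈ -0.081924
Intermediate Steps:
r = 3481 (r = 59² = 3481)
k = -42737 (k = -9 - 42728 = -42737)
r/k - 41883/(-9277)/(-9565) = 3481/(-42737) - 41883/(-9277)/(-9565) = 3481*(-1/42737) - 41883*(-1/9277)*(-1/9565) = -3481/42737 + (41883/9277)*(-1/9565) = -3481/42737 - 41883/88734505 = -310674765676/3792246540185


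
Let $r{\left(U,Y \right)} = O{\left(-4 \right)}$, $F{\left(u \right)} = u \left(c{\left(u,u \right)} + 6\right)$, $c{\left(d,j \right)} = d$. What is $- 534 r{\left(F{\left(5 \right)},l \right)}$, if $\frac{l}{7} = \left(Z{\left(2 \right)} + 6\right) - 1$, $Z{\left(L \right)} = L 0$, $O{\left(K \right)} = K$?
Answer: $2136$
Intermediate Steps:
$Z{\left(L \right)} = 0$
$l = 35$ ($l = 7 \left(\left(0 + 6\right) - 1\right) = 7 \left(6 - 1\right) = 7 \cdot 5 = 35$)
$F{\left(u \right)} = u \left(6 + u\right)$ ($F{\left(u \right)} = u \left(u + 6\right) = u \left(6 + u\right)$)
$r{\left(U,Y \right)} = -4$
$- 534 r{\left(F{\left(5 \right)},l \right)} = \left(-534\right) \left(-4\right) = 2136$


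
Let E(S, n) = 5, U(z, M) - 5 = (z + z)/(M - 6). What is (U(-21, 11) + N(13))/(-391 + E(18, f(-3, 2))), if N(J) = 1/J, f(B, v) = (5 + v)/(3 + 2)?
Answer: 108/12545 ≈ 0.0086090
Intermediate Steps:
f(B, v) = 1 + v/5 (f(B, v) = (5 + v)/5 = (5 + v)*(1/5) = 1 + v/5)
U(z, M) = 5 + 2*z/(-6 + M) (U(z, M) = 5 + (z + z)/(M - 6) = 5 + (2*z)/(-6 + M) = 5 + 2*z/(-6 + M))
(U(-21, 11) + N(13))/(-391 + E(18, f(-3, 2))) = ((-30 + 2*(-21) + 5*11)/(-6 + 11) + 1/13)/(-391 + 5) = ((-30 - 42 + 55)/5 + 1/13)/(-386) = ((1/5)*(-17) + 1/13)*(-1/386) = (-17/5 + 1/13)*(-1/386) = -216/65*(-1/386) = 108/12545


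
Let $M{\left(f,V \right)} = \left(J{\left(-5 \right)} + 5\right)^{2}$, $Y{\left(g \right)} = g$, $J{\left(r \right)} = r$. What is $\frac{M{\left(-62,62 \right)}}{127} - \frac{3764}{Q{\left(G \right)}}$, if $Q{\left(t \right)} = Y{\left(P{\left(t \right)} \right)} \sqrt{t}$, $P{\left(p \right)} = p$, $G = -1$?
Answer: $- 3764 i \approx - 3764.0 i$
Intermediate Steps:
$M{\left(f,V \right)} = 0$ ($M{\left(f,V \right)} = \left(-5 + 5\right)^{2} = 0^{2} = 0$)
$Q{\left(t \right)} = t^{\frac{3}{2}}$ ($Q{\left(t \right)} = t \sqrt{t} = t^{\frac{3}{2}}$)
$\frac{M{\left(-62,62 \right)}}{127} - \frac{3764}{Q{\left(G \right)}} = \frac{0}{127} - \frac{3764}{\left(-1\right)^{\frac{3}{2}}} = 0 \cdot \frac{1}{127} - \frac{3764}{\left(-1\right) i} = 0 - 3764 i = - 3764 i$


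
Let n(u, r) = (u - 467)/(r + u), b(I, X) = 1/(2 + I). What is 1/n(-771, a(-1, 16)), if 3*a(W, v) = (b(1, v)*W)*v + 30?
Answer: 6865/11142 ≈ 0.61614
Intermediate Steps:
a(W, v) = 10 + W*v/9 (a(W, v) = ((W/(2 + 1))*v + 30)/3 = ((W/3)*v + 30)/3 = (W*v/3 + 30)/3 = (30 + W*v/3)/3 = 10 + W*v/9)
n(u, r) = (-467 + u)/(r + u)
1/n(-771, a(-1, 16)) = 1/((-467 - 771)/((10 + (⅑)*(-1)*16) - 771)) = 1/(-1238/((10 - 16/9) - 771)) = 1/(-1238/(74/9 - 771)) = 1/(-1238/(-6865/9)) = 1/(-9/6865*(-1238)) = 1/(11142/6865) = 6865/11142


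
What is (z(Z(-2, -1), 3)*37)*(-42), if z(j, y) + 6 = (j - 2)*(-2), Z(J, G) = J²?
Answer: 15540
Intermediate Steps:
z(j, y) = -2 - 2*j (z(j, y) = -6 + (j - 2)*(-2) = -6 + (-2 + j)*(-2) = -6 + (4 - 2*j) = -2 - 2*j)
(z(Z(-2, -1), 3)*37)*(-42) = ((-2 - 2*(-2)²)*37)*(-42) = ((-2 - 2*4)*37)*(-42) = ((-2 - 8)*37)*(-42) = -10*37*(-42) = -370*(-42) = 15540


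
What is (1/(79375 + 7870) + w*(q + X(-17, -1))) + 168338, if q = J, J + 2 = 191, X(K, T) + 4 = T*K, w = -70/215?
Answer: 631279170013/3751535 ≈ 1.6827e+5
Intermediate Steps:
w = -14/43 (w = -70*1/215 = -14/43 ≈ -0.32558)
X(K, T) = -4 + K*T (X(K, T) = -4 + T*K = -4 + K*T)
J = 189 (J = -2 + 191 = 189)
q = 189
(1/(79375 + 7870) + w*(q + X(-17, -1))) + 168338 = (1/(79375 + 7870) - 14*(189 + (-4 - 17*(-1)))/43) + 168338 = (1/87245 - 14*(189 + (-4 + 17))/43) + 168338 = (1/87245 - 14*(189 + 13)/43) + 168338 = (1/87245 - 14/43*202) + 168338 = (1/87245 - 2828/43) + 168338 = -246728817/3751535 + 168338 = 631279170013/3751535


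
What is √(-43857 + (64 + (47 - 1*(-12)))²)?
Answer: 6*I*√798 ≈ 169.49*I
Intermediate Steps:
√(-43857 + (64 + (47 - 1*(-12)))²) = √(-43857 + (64 + (47 + 12))²) = √(-43857 + (64 + 59)²) = √(-43857 + 123²) = √(-43857 + 15129) = √(-28728) = 6*I*√798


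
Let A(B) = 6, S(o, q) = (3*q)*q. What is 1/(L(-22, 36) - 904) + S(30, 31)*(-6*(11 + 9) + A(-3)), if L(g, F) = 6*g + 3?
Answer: -339507847/1033 ≈ -3.2866e+5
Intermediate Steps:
L(g, F) = 3 + 6*g
S(o, q) = 3*q²
1/(L(-22, 36) - 904) + S(30, 31)*(-6*(11 + 9) + A(-3)) = 1/((3 + 6*(-22)) - 904) + (3*31²)*(-6*(11 + 9) + 6) = 1/((3 - 132) - 904) + (3*961)*(-6*20 + 6) = 1/(-129 - 904) + 2883*(-120 + 6) = 1/(-1033) + 2883*(-114) = -1/1033 - 328662 = -339507847/1033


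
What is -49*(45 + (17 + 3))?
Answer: -3185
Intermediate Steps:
-49*(45 + (17 + 3)) = -49*(45 + 20) = -49*65 = -3185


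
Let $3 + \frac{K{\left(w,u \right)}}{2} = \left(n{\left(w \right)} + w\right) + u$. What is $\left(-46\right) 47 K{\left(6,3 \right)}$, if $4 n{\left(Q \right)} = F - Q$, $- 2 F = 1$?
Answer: $- \frac{37835}{2} \approx -18918.0$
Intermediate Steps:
$F = - \frac{1}{2}$ ($F = \left(- \frac{1}{2}\right) 1 = - \frac{1}{2} \approx -0.5$)
$n{\left(Q \right)} = - \frac{1}{8} - \frac{Q}{4}$ ($n{\left(Q \right)} = \frac{- \frac{1}{2} - Q}{4} = - \frac{1}{8} - \frac{Q}{4}$)
$K{\left(w,u \right)} = - \frac{25}{4} + 2 u + \frac{3 w}{2}$ ($K{\left(w,u \right)} = -6 + 2 \left(\left(\left(- \frac{1}{8} - \frac{w}{4}\right) + w\right) + u\right) = -6 + 2 \left(\left(- \frac{1}{8} + \frac{3 w}{4}\right) + u\right) = -6 + 2 \left(- \frac{1}{8} + u + \frac{3 w}{4}\right) = -6 + \left(- \frac{1}{4} + 2 u + \frac{3 w}{2}\right) = - \frac{25}{4} + 2 u + \frac{3 w}{2}$)
$\left(-46\right) 47 K{\left(6,3 \right)} = \left(-46\right) 47 \left(- \frac{25}{4} + 2 \cdot 3 + \frac{3}{2} \cdot 6\right) = - 2162 \left(- \frac{25}{4} + 6 + 9\right) = \left(-2162\right) \frac{35}{4} = - \frac{37835}{2}$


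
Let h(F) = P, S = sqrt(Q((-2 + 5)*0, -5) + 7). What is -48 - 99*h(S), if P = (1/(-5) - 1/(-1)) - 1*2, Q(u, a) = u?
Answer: 354/5 ≈ 70.800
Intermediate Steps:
P = -6/5 (P = (1*(-1/5) - 1*(-1)) - 2 = (-1/5 + 1) - 2 = 4/5 - 2 = -6/5 ≈ -1.2000)
S = sqrt(7) (S = sqrt((-2 + 5)*0 + 7) = sqrt(3*0 + 7) = sqrt(0 + 7) = sqrt(7) ≈ 2.6458)
h(F) = -6/5
-48 - 99*h(S) = -48 - 99*(-6/5) = -48 + 594/5 = 354/5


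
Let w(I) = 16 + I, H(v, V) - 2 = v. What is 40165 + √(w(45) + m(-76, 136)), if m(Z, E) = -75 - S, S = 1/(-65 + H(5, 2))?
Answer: 40165 + I*√47038/58 ≈ 40165.0 + 3.7394*I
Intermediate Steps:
H(v, V) = 2 + v
S = -1/58 (S = 1/(-65 + (2 + 5)) = 1/(-65 + 7) = 1/(-58) = -1/58 ≈ -0.017241)
m(Z, E) = -4349/58 (m(Z, E) = -75 - 1*(-1/58) = -75 + 1/58 = -4349/58)
40165 + √(w(45) + m(-76, 136)) = 40165 + √((16 + 45) - 4349/58) = 40165 + √(61 - 4349/58) = 40165 + √(-811/58) = 40165 + I*√47038/58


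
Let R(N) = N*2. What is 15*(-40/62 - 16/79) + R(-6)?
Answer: -60528/2449 ≈ -24.715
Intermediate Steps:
R(N) = 2*N
15*(-40/62 - 16/79) + R(-6) = 15*(-40/62 - 16/79) + 2*(-6) = 15*(-40*1/62 - 16*1/79) - 12 = 15*(-20/31 - 16/79) - 12 = 15*(-2076/2449) - 12 = -31140/2449 - 12 = -60528/2449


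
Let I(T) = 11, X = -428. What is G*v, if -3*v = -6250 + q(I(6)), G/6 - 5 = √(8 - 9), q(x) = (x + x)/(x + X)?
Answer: 26062720/417 + 5212544*I/417 ≈ 62501.0 + 12500.0*I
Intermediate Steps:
q(x) = 2*x/(-428 + x) (q(x) = (x + x)/(x - 428) = (2*x)/(-428 + x) = 2*x/(-428 + x))
G = 30 + 6*I (G = 30 + 6*√(8 - 9) = 30 + 6*√(-1) = 30 + 6*I ≈ 30.0 + 6.0*I)
v = 2606272/1251 (v = -(-6250 + 2*11/(-428 + 11))/3 = -(-6250 + 2*11/(-417))/3 = -(-6250 + 2*11*(-1/417))/3 = -(-6250 - 22/417)/3 = -⅓*(-2606272/417) = 2606272/1251 ≈ 2083.4)
G*v = (30 + 6*I)*(2606272/1251) = 26062720/417 + 5212544*I/417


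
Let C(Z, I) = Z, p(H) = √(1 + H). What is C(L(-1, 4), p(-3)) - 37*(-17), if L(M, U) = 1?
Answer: 630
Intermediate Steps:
C(L(-1, 4), p(-3)) - 37*(-17) = 1 - 37*(-17) = 1 + 629 = 630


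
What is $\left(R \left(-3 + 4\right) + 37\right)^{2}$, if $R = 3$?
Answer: $1600$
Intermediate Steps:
$\left(R \left(-3 + 4\right) + 37\right)^{2} = \left(3 \left(-3 + 4\right) + 37\right)^{2} = \left(3 \cdot 1 + 37\right)^{2} = \left(3 + 37\right)^{2} = 40^{2} = 1600$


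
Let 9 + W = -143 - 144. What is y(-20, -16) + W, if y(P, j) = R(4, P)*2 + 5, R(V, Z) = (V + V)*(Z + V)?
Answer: -547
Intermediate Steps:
R(V, Z) = 2*V*(V + Z) (R(V, Z) = (2*V)*(V + Z) = 2*V*(V + Z))
y(P, j) = 69 + 16*P (y(P, j) = (2*4*(4 + P))*2 + 5 = (32 + 8*P)*2 + 5 = (64 + 16*P) + 5 = 69 + 16*P)
W = -296 (W = -9 + (-143 - 144) = -9 - 287 = -296)
y(-20, -16) + W = (69 + 16*(-20)) - 296 = (69 - 320) - 296 = -251 - 296 = -547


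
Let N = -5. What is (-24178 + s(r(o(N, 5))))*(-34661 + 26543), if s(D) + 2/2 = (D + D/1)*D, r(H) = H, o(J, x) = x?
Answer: 195879222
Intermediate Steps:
s(D) = -1 + 2*D**2 (s(D) = -1 + (D + D/1)*D = -1 + (D + D*1)*D = -1 + (D + D)*D = -1 + (2*D)*D = -1 + 2*D**2)
(-24178 + s(r(o(N, 5))))*(-34661 + 26543) = (-24178 + (-1 + 2*5**2))*(-34661 + 26543) = (-24178 + (-1 + 2*25))*(-8118) = (-24178 + (-1 + 50))*(-8118) = (-24178 + 49)*(-8118) = -24129*(-8118) = 195879222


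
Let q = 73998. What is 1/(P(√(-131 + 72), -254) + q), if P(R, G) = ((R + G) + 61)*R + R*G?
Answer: I/(447*√59 + 73939*I) ≈ 1.3496e-5 + 6.2669e-7*I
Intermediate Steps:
P(R, G) = G*R + R*(61 + G + R) (P(R, G) = ((G + R) + 61)*R + G*R = (61 + G + R)*R + G*R = R*(61 + G + R) + G*R = G*R + R*(61 + G + R))
1/(P(√(-131 + 72), -254) + q) = 1/(√(-131 + 72)*(61 + √(-131 + 72) + 2*(-254)) + 73998) = 1/(√(-59)*(61 + √(-59) - 508) + 73998) = 1/((I*√59)*(61 + I*√59 - 508) + 73998) = 1/((I*√59)*(-447 + I*√59) + 73998) = 1/(I*√59*(-447 + I*√59) + 73998) = 1/(73998 + I*√59*(-447 + I*√59))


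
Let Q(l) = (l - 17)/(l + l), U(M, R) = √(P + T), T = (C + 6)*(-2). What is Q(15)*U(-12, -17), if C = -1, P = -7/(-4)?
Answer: -I*√33/30 ≈ -0.19149*I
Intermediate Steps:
P = 7/4 (P = -7*(-¼) = 7/4 ≈ 1.7500)
T = -10 (T = (-1 + 6)*(-2) = 5*(-2) = -10)
U(M, R) = I*√33/2 (U(M, R) = √(7/4 - 10) = √(-33/4) = I*√33/2)
Q(l) = (-17 + l)/(2*l) (Q(l) = (-17 + l)/((2*l)) = (-17 + l)*(1/(2*l)) = (-17 + l)/(2*l))
Q(15)*U(-12, -17) = ((½)*(-17 + 15)/15)*(I*√33/2) = ((½)*(1/15)*(-2))*(I*√33/2) = -I*√33/30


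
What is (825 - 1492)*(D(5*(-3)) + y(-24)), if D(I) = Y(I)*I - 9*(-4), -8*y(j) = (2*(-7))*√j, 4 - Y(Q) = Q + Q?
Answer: 316158 - 4669*I*√6/2 ≈ 3.1616e+5 - 5718.3*I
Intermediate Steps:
Y(Q) = 4 - 2*Q (Y(Q) = 4 - (Q + Q) = 4 - 2*Q)
y(j) = 7*√j/4 (y(j) = -2*(-7)*√j/8 = -(-7)*√j/4 = 7*√j/4)
D(I) = 36 + I*(4 - 2*I) (D(I) = (4 - 2*I)*I - 9*(-4) = I*(4 - 2*I) + 36 = 36 + I*(4 - 2*I))
(825 - 1492)*(D(5*(-3)) + y(-24)) = (825 - 1492)*((36 - 2*5*(-3)*(-2 + 5*(-3))) + 7*√(-24)/4) = -667*((36 - 2*(-15)*(-2 - 15)) + 7*(2*I*√6)/4) = -667*((36 - 2*(-15)*(-17)) + 7*I*√6/2) = -667*((36 - 510) + 7*I*√6/2) = -667*(-474 + 7*I*√6/2) = 316158 - 4669*I*√6/2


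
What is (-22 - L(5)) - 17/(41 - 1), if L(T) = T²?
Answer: -1897/40 ≈ -47.425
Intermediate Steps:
(-22 - L(5)) - 17/(41 - 1) = (-22 - 1*5²) - 17/(41 - 1) = (-22 - 1*25) - 17/40 = (-22 - 25) - 17*1/40 = -47 - 17/40 = -1897/40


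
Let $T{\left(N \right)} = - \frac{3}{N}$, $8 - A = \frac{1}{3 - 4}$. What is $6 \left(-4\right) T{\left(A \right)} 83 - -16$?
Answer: $680$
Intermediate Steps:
$A = 9$ ($A = 8 - \frac{1}{3 - 4} = 8 - \frac{1}{-1} = 8 - -1 = 8 + 1 = 9$)
$6 \left(-4\right) T{\left(A \right)} 83 - -16 = 6 \left(-4\right) \left(- \frac{3}{9}\right) 83 - -16 = - 24 \left(\left(-3\right) \frac{1}{9}\right) 83 + 16 = \left(-24\right) \left(- \frac{1}{3}\right) 83 + 16 = 8 \cdot 83 + 16 = 664 + 16 = 680$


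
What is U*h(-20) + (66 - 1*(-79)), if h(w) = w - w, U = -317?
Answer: 145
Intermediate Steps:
h(w) = 0
U*h(-20) + (66 - 1*(-79)) = -317*0 + (66 - 1*(-79)) = 0 + (66 + 79) = 0 + 145 = 145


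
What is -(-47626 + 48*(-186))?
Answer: 56554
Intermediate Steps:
-(-47626 + 48*(-186)) = -(-47626 - 8928) = -1*(-56554) = 56554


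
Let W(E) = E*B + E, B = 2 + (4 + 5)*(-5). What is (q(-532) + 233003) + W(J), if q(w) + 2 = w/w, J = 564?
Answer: 209314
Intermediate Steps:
q(w) = -1 (q(w) = -2 + w/w = -2 + 1 = -1)
B = -43 (B = 2 + 9*(-5) = 2 - 45 = -43)
W(E) = -42*E (W(E) = E*(-43) + E = -43*E + E = -42*E)
(q(-532) + 233003) + W(J) = (-1 + 233003) - 42*564 = 233002 - 23688 = 209314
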